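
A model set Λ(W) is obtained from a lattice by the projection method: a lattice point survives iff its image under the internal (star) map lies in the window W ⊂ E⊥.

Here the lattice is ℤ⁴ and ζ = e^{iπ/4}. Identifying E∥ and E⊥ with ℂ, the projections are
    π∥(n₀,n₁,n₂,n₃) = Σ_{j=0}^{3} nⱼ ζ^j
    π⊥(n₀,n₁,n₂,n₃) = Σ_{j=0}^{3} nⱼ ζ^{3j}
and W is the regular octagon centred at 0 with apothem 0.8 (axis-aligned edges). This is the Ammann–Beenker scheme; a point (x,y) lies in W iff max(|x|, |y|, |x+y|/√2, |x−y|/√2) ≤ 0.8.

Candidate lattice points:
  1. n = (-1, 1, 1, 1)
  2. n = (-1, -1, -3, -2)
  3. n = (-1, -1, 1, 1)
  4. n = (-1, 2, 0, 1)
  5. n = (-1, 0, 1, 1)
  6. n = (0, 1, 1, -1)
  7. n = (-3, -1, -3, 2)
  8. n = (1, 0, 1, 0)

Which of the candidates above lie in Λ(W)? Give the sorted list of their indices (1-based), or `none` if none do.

5

π⊥(n) = n₀ + n₁ζ³ + n₂ζ⁶ + n₃ζ⁹ where ζ = e^{iπ/4}.
#1 (-1, 1, 1, 1): internal (-1.000000, 0.414214); octagon support 1.000000 vs apothem 0.8 → ∉ W
#2 (-1, -1, -3, -2): internal (-1.707107, 0.878680); octagon support 1.828427 vs apothem 0.8 → ∉ W
#3 (-1, -1, 1, 1): internal (0.414214, -1.000000); octagon support 1.000000 vs apothem 0.8 → ∉ W
#4 (-1, 2, 0, 1): internal (-1.707107, 2.121320); octagon support 2.707107 vs apothem 0.8 → ∉ W
#5 (-1, 0, 1, 1): internal (-0.292893, -0.292893); octagon support 0.414214 vs apothem 0.8 → ∈ W
#6 (0, 1, 1, -1): internal (-1.414214, -1.000000); octagon support 1.707107 vs apothem 0.8 → ∉ W
#7 (-3, -1, -3, 2): internal (-0.878680, 3.707107); octagon support 3.707107 vs apothem 0.8 → ∉ W
#8 (1, 0, 1, 0): internal (1.000000, -1.000000); octagon support 1.414214 vs apothem 0.8 → ∉ W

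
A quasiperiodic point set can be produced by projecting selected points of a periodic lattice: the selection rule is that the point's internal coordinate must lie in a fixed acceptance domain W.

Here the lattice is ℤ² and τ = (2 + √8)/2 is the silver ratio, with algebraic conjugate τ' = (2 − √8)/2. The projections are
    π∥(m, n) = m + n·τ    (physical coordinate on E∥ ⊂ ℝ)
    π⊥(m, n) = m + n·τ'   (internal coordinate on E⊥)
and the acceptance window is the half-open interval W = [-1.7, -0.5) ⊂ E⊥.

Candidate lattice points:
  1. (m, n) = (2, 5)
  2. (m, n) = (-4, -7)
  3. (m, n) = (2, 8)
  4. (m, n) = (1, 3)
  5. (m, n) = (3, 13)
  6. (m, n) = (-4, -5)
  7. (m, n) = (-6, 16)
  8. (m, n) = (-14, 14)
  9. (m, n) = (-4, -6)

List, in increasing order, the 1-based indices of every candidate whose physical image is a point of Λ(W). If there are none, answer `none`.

2, 3, 9

Compute τ' = (2−√8)/2 = -0.41421, so π⊥(m,n) = m -0.41421·n.
candidate 1: (m,n)=(2,5) → π∥ = 2+5·τ ≈ 14.07107, π⊥ = 2+5·τ' ≈ -0.07107 ∉ [-1.7, -0.5) ⇒ out
candidate 2: (m,n)=(-4,-7) → π∥ = -4-7·τ ≈ -20.89949, π⊥ = -4-7·τ' ≈ -1.10051 ∈ [-1.7, -0.5) ⇒ IN Λ
candidate 3: (m,n)=(2,8) → π∥ = 2+8·τ ≈ 21.31371, π⊥ = 2+8·τ' ≈ -1.31371 ∈ [-1.7, -0.5) ⇒ IN Λ
candidate 4: (m,n)=(1,3) → π∥ = 1+3·τ ≈ 8.24264, π⊥ = 1+3·τ' ≈ -0.24264 ∉ [-1.7, -0.5) ⇒ out
candidate 5: (m,n)=(3,13) → π∥ = 3+13·τ ≈ 34.38478, π⊥ = 3+13·τ' ≈ -2.38478 ∉ [-1.7, -0.5) ⇒ out
candidate 6: (m,n)=(-4,-5) → π∥ = -4-5·τ ≈ -16.07107, π⊥ = -4-5·τ' ≈ -1.92893 ∉ [-1.7, -0.5) ⇒ out
candidate 7: (m,n)=(-6,16) → π∥ = -6+16·τ ≈ 32.62742, π⊥ = -6+16·τ' ≈ -12.62742 ∉ [-1.7, -0.5) ⇒ out
candidate 8: (m,n)=(-14,14) → π∥ = -14+14·τ ≈ 19.79899, π⊥ = -14+14·τ' ≈ -19.79899 ∉ [-1.7, -0.5) ⇒ out
candidate 9: (m,n)=(-4,-6) → π∥ = -4-6·τ ≈ -18.48528, π⊥ = -4-6·τ' ≈ -1.51472 ∈ [-1.7, -0.5) ⇒ IN Λ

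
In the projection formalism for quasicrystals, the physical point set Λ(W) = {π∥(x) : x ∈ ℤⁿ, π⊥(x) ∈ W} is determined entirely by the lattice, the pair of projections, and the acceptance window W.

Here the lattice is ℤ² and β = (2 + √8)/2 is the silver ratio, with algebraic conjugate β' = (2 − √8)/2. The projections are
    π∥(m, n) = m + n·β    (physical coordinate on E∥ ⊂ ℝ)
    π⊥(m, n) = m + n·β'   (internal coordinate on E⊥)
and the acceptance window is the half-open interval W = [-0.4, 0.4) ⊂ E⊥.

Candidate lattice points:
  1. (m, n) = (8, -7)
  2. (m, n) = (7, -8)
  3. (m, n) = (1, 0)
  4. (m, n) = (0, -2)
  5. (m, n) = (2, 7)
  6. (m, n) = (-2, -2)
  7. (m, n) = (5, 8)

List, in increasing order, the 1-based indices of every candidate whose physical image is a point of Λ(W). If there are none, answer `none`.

none

Compute β' = (2−√8)/2 = -0.414214, so π⊥(m,n) = m -0.414214·n.
candidate 1: (m,n)=(8,-7) → π∥ = 8-7·β ≈ -8.899495, π⊥ = 8-7·β' ≈ 10.899495 ∉ [-0.4, 0.4) ⇒ out
candidate 2: (m,n)=(7,-8) → π∥ = 7-8·β ≈ -12.313708, π⊥ = 7-8·β' ≈ 10.313708 ∉ [-0.4, 0.4) ⇒ out
candidate 3: (m,n)=(1,0) → π∥ = 1+0·β ≈ 1.000000, π⊥ = 1+0·β' ≈ 1.000000 ∉ [-0.4, 0.4) ⇒ out
candidate 4: (m,n)=(0,-2) → π∥ = 0-2·β ≈ -4.828427, π⊥ = 0-2·β' ≈ 0.828427 ∉ [-0.4, 0.4) ⇒ out
candidate 5: (m,n)=(2,7) → π∥ = 2+7·β ≈ 18.899495, π⊥ = 2+7·β' ≈ -0.899495 ∉ [-0.4, 0.4) ⇒ out
candidate 6: (m,n)=(-2,-2) → π∥ = -2-2·β ≈ -6.828427, π⊥ = -2-2·β' ≈ -1.171573 ∉ [-0.4, 0.4) ⇒ out
candidate 7: (m,n)=(5,8) → π∥ = 5+8·β ≈ 24.313708, π⊥ = 5+8·β' ≈ 1.686292 ∉ [-0.4, 0.4) ⇒ out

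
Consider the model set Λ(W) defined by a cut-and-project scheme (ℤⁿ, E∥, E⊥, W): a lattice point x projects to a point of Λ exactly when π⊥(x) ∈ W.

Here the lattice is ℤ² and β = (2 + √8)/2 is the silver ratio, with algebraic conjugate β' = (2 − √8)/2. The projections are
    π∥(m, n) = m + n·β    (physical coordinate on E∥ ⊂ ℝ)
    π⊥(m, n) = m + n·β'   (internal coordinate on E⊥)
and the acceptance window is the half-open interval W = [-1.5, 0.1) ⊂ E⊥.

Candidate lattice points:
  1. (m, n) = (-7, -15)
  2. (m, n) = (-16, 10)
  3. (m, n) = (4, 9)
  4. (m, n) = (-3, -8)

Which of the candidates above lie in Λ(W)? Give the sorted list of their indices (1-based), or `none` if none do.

Compute β' = (2−√8)/2 = -0.4142, so π⊥(m,n) = m -0.4142·n.
#1 (-7,-15): internal coord -7 + (-15)·β' = -0.7868; -0.7868 ∈ [-1.5, 0.1) → IN Λ
#2 (-16,10): internal coord -16 + (10)·β' = -20.1421; -20.1421 ∉ [-1.5, 0.1) → out
#3 (4,9): internal coord 4 + (9)·β' = +0.2721; +0.2721 ∉ [-1.5, 0.1) → out
#4 (-3,-8): internal coord -3 + (-8)·β' = +0.3137; +0.3137 ∉ [-1.5, 0.1) → out

1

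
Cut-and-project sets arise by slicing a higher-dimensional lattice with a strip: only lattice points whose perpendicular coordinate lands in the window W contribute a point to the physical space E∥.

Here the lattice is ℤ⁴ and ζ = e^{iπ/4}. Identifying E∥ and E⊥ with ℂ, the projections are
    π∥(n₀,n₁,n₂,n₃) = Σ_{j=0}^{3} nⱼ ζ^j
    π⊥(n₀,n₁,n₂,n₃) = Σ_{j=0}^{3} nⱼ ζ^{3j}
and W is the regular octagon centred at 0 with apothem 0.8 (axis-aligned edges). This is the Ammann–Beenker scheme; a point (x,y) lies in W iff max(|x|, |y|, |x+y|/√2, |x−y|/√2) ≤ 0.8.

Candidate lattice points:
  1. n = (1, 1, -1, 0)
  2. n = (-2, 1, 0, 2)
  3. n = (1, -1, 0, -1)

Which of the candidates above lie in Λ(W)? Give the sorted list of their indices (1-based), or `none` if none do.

Internal map: ζ^{3j} for j=0..3 gives (1,0), (−√2/2,√2/2), (0,−1), (√2/2,√2/2).
#1 (1, 1, -1, 0): internal (0.29289, 1.70711); octagon support 1.70711 vs apothem 0.8 → ∉ W
#2 (-2, 1, 0, 2): internal (-1.29289, 2.12132); octagon support 2.41421 vs apothem 0.8 → ∉ W
#3 (1, -1, 0, -1): internal (1.00000, -1.41421); octagon support 1.70711 vs apothem 0.8 → ∉ W

none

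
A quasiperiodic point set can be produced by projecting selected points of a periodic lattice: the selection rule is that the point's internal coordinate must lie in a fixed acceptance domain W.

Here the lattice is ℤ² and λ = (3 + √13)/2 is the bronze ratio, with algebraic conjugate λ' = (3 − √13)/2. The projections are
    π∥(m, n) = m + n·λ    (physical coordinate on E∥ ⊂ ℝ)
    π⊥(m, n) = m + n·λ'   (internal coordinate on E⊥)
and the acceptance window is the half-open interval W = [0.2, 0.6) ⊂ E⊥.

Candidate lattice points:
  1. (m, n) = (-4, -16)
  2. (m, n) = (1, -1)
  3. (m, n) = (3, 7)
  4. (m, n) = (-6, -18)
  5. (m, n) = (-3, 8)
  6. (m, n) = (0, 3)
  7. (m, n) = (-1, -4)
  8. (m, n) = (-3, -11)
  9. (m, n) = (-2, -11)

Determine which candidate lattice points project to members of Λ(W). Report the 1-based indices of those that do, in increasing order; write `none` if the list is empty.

Compute λ' = (3−√13)/2 = -0.302776, so π⊥(m,n) = m -0.302776·n.
[1] lift (-4,-16): star map gives 0.844410; window check 0.2 ≤ 0.844410 < 0.6 is false → out
[2] lift (1,-1): star map gives 1.302776; window check 0.2 ≤ 1.302776 < 0.6 is false → out
[3] lift (3,7): star map gives 0.880571; window check 0.2 ≤ 0.880571 < 0.6 is false → out
[4] lift (-6,-18): star map gives -0.550039; window check 0.2 ≤ -0.550039 < 0.6 is false → out
[5] lift (-3,8): star map gives -5.422205; window check 0.2 ≤ -5.422205 < 0.6 is false → out
[6] lift (0,3): star map gives -0.908327; window check 0.2 ≤ -0.908327 < 0.6 is false → out
[7] lift (-1,-4): star map gives 0.211103; window check 0.2 ≤ 0.211103 < 0.6 is true → IN Λ
[8] lift (-3,-11): star map gives 0.330532; window check 0.2 ≤ 0.330532 < 0.6 is true → IN Λ
[9] lift (-2,-11): star map gives 1.330532; window check 0.2 ≤ 1.330532 < 0.6 is false → out

7, 8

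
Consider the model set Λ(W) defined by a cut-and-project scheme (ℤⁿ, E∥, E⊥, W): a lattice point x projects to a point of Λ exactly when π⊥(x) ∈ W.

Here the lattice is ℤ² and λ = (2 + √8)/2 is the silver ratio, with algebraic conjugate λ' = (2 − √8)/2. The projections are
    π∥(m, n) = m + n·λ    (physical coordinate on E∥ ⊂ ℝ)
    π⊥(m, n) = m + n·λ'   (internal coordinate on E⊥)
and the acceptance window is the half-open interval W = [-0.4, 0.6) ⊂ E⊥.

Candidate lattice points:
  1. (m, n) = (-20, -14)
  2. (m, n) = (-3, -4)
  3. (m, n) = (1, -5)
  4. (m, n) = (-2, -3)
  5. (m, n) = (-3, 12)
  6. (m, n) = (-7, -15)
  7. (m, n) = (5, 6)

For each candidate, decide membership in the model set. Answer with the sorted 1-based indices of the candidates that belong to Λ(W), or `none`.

none

Numerically λ ≈ 2.414214 and λ' = −1/λ ≈ -0.414214.
candidate 1: (m,n)=(-20,-14) → π∥ = -20-14·λ ≈ -53.798990, π⊥ = -20-14·λ' ≈ -14.201010 ∉ [-0.4, 0.6) ⇒ out
candidate 2: (m,n)=(-3,-4) → π∥ = -3-4·λ ≈ -12.656854, π⊥ = -3-4·λ' ≈ -1.343146 ∉ [-0.4, 0.6) ⇒ out
candidate 3: (m,n)=(1,-5) → π∥ = 1-5·λ ≈ -11.071068, π⊥ = 1-5·λ' ≈ 3.071068 ∉ [-0.4, 0.6) ⇒ out
candidate 4: (m,n)=(-2,-3) → π∥ = -2-3·λ ≈ -9.242641, π⊥ = -2-3·λ' ≈ -0.757359 ∉ [-0.4, 0.6) ⇒ out
candidate 5: (m,n)=(-3,12) → π∥ = -3+12·λ ≈ 25.970563, π⊥ = -3+12·λ' ≈ -7.970563 ∉ [-0.4, 0.6) ⇒ out
candidate 6: (m,n)=(-7,-15) → π∥ = -7-15·λ ≈ -43.213203, π⊥ = -7-15·λ' ≈ -0.786797 ∉ [-0.4, 0.6) ⇒ out
candidate 7: (m,n)=(5,6) → π∥ = 5+6·λ ≈ 19.485281, π⊥ = 5+6·λ' ≈ 2.514719 ∉ [-0.4, 0.6) ⇒ out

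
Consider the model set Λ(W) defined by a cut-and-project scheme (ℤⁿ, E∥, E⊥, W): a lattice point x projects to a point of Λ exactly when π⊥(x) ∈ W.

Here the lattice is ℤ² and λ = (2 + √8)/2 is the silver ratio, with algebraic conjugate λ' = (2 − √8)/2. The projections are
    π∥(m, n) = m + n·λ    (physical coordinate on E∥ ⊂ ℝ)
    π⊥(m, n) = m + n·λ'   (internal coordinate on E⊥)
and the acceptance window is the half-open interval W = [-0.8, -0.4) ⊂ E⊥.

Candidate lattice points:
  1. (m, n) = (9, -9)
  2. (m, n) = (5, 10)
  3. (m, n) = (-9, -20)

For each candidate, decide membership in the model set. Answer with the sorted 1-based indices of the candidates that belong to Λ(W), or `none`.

Numerically λ ≈ 2.4142 and λ' = −1/λ ≈ -0.4142.
[1] lift (9,-9): star map gives 12.7279; window check -0.8 ≤ 12.7279 < -0.4 is false → out
[2] lift (5,10): star map gives 0.8579; window check -0.8 ≤ 0.8579 < -0.4 is false → out
[3] lift (-9,-20): star map gives -0.7157; window check -0.8 ≤ -0.7157 < -0.4 is true → IN Λ

3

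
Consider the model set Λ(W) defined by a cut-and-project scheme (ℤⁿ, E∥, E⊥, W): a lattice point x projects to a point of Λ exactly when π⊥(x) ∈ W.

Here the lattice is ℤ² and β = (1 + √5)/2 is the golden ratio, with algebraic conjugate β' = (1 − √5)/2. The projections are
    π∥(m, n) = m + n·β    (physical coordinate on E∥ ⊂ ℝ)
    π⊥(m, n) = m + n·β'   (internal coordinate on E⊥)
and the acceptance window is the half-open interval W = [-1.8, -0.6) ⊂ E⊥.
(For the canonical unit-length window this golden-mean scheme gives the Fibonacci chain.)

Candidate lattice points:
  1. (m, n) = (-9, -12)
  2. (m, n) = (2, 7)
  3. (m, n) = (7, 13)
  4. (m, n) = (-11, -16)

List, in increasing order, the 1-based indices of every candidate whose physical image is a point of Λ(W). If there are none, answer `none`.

1, 3, 4

β' = (1−√5)/2 ≈ -0.6180.
candidate 1: (m,n)=(-9,-12) → π∥ = -9-12·β ≈ -28.4164, π⊥ = -9-12·β' ≈ -1.5836 ∈ [-1.8, -0.6) ⇒ IN Λ
candidate 2: (m,n)=(2,7) → π∥ = 2+7·β ≈ 13.3262, π⊥ = 2+7·β' ≈ -2.3262 ∉ [-1.8, -0.6) ⇒ out
candidate 3: (m,n)=(7,13) → π∥ = 7+13·β ≈ 28.0344, π⊥ = 7+13·β' ≈ -1.0344 ∈ [-1.8, -0.6) ⇒ IN Λ
candidate 4: (m,n)=(-11,-16) → π∥ = -11-16·β ≈ -36.8885, π⊥ = -11-16·β' ≈ -1.1115 ∈ [-1.8, -0.6) ⇒ IN Λ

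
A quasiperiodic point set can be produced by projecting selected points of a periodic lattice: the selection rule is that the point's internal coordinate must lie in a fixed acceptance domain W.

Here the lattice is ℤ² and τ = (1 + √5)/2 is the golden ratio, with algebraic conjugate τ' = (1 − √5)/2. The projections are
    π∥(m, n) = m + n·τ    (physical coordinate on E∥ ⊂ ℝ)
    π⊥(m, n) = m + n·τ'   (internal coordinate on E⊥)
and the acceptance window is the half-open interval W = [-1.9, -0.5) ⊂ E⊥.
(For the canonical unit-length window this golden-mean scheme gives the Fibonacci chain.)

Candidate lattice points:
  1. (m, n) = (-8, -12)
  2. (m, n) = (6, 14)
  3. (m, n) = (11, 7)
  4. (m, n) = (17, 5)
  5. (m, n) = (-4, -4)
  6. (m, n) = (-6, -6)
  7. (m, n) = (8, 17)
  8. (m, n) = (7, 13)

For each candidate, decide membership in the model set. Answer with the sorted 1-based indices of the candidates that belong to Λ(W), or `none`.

1, 5, 8

τ' = (1−√5)/2 ≈ -0.6180.
#1 (-8,-12): internal coord -8 + (-12)·τ' = -0.5836; -0.5836 ∈ [-1.9, -0.5) → IN Λ
#2 (6,14): internal coord 6 + (14)·τ' = -2.6525; -2.6525 ∉ [-1.9, -0.5) → out
#3 (11,7): internal coord 11 + (7)·τ' = +6.6738; +6.6738 ∉ [-1.9, -0.5) → out
#4 (17,5): internal coord 17 + (5)·τ' = +13.9098; +13.9098 ∉ [-1.9, -0.5) → out
#5 (-4,-4): internal coord -4 + (-4)·τ' = -1.5279; -1.5279 ∈ [-1.9, -0.5) → IN Λ
#6 (-6,-6): internal coord -6 + (-6)·τ' = -2.2918; -2.2918 ∉ [-1.9, -0.5) → out
#7 (8,17): internal coord 8 + (17)·τ' = -2.5066; -2.5066 ∉ [-1.9, -0.5) → out
#8 (7,13): internal coord 7 + (13)·τ' = -1.0344; -1.0344 ∈ [-1.9, -0.5) → IN Λ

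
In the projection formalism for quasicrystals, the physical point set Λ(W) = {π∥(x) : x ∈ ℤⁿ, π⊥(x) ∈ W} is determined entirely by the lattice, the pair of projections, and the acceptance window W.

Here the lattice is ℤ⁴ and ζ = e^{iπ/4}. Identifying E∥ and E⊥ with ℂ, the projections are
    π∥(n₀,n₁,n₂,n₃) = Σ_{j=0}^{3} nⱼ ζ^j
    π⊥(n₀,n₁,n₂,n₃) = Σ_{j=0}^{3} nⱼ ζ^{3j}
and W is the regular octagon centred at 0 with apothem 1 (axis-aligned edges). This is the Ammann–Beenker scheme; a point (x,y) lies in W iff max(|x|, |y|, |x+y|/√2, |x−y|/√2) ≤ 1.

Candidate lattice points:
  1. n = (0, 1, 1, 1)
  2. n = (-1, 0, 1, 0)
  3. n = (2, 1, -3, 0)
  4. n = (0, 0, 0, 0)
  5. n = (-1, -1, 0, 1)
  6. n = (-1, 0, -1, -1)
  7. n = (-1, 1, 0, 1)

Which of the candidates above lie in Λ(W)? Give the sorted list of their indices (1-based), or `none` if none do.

1, 4, 5

π⊥(n) = n₀ + n₁ζ³ + n₂ζ⁶ + n₃ζ⁹ where ζ = e^{iπ/4}.
#1 (0, 1, 1, 1): internal (0.00000, 0.41421); octagon support 0.41421 vs apothem 1 → ∈ W
#2 (-1, 0, 1, 0): internal (-1.00000, -1.00000); octagon support 1.41421 vs apothem 1 → ∉ W
#3 (2, 1, -3, 0): internal (1.29289, 3.70711); octagon support 3.70711 vs apothem 1 → ∉ W
#4 (0, 0, 0, 0): internal (0.00000, 0.00000); octagon support 0.00000 vs apothem 1 → ∈ W
#5 (-1, -1, 0, 1): internal (0.41421, 0.00000); octagon support 0.41421 vs apothem 1 → ∈ W
#6 (-1, 0, -1, -1): internal (-1.70711, 0.29289); octagon support 1.70711 vs apothem 1 → ∉ W
#7 (-1, 1, 0, 1): internal (-1.00000, 1.41421); octagon support 1.70711 vs apothem 1 → ∉ W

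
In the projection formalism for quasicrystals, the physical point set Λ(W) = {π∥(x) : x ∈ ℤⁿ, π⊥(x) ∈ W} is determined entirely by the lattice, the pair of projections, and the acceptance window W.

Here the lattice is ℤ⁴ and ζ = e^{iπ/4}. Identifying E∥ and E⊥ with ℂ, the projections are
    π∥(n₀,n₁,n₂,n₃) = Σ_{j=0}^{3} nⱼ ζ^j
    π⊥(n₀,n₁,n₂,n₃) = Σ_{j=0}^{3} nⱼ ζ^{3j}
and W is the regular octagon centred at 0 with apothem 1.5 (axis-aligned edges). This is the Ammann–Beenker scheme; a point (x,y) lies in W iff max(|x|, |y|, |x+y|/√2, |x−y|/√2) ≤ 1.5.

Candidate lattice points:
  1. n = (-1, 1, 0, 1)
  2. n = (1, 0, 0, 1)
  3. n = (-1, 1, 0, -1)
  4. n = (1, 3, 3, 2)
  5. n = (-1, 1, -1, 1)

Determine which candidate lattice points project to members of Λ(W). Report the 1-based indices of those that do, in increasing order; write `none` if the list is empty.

4

π⊥(n) = n₀ + n₁ζ³ + n₂ζ⁶ + n₃ζ⁹ where ζ = e^{iπ/4}.
candidate 1: n = (-1, 1, 0, 1) → π⊥ ≈ (-1.000000, +1.414214); max(|x|,|y|,|x±y|/√2) = 1.707107 > 1.5 ⇒ ∉ W
candidate 2: n = (1, 0, 0, 1) → π⊥ ≈ (+1.707107, +0.707107); max(|x|,|y|,|x±y|/√2) = 1.707107 > 1.5 ⇒ ∉ W
candidate 3: n = (-1, 1, 0, -1) → π⊥ ≈ (-2.414214, +0.000000); max(|x|,|y|,|x±y|/√2) = 2.414214 > 1.5 ⇒ ∉ W
candidate 4: n = (1, 3, 3, 2) → π⊥ ≈ (+0.292893, +0.535534); max(|x|,|y|,|x±y|/√2) = 0.585786 ≤ 1.5 ⇒ ∈ W
candidate 5: n = (-1, 1, -1, 1) → π⊥ ≈ (-1.000000, +2.414214); max(|x|,|y|,|x±y|/√2) = 2.414214 > 1.5 ⇒ ∉ W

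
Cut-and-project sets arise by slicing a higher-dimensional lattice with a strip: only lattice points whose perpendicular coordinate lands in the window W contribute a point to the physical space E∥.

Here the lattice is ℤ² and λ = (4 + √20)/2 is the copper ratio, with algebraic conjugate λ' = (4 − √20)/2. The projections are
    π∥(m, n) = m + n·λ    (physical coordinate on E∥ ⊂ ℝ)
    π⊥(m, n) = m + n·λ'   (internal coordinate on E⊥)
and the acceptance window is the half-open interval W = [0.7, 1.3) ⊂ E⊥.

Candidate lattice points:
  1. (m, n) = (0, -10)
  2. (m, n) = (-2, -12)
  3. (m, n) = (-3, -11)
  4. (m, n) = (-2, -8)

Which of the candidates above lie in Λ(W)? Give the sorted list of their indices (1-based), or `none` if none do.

2

Compute λ' = (4−√20)/2 = -0.236068, so π⊥(m,n) = m -0.236068·n.
[1] lift (0,-10): star map gives 2.360680; window check 0.7 ≤ 2.360680 < 1.3 is false → out
[2] lift (-2,-12): star map gives 0.832816; window check 0.7 ≤ 0.832816 < 1.3 is true → IN Λ
[3] lift (-3,-11): star map gives -0.403252; window check 0.7 ≤ -0.403252 < 1.3 is false → out
[4] lift (-2,-8): star map gives -0.111456; window check 0.7 ≤ -0.111456 < 1.3 is false → out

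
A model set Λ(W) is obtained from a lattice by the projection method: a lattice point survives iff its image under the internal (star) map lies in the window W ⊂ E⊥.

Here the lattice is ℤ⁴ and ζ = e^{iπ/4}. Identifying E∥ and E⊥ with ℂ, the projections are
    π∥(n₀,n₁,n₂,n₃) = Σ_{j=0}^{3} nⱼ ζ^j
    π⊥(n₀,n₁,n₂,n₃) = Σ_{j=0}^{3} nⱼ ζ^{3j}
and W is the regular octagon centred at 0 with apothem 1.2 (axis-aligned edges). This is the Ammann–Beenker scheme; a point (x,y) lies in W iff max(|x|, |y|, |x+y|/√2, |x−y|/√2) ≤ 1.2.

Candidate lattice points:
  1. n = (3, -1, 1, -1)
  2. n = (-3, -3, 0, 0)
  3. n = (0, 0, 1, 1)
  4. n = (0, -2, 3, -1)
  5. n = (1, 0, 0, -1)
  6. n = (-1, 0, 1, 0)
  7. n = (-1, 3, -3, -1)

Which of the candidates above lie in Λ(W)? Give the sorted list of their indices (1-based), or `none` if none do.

3, 5

Internal map: ζ^{3j} for j=0..3 gives (1,0), (−√2/2,√2/2), (0,−1), (√2/2,√2/2).
candidate 1: n = (3, -1, 1, -1) → π⊥ ≈ (+3.0000, -2.4142); max(|x|,|y|,|x±y|/√2) = 3.8284 > 1.2 ⇒ ∉ W
candidate 2: n = (-3, -3, 0, 0) → π⊥ ≈ (-0.8787, -2.1213); max(|x|,|y|,|x±y|/√2) = 2.1213 > 1.2 ⇒ ∉ W
candidate 3: n = (0, 0, 1, 1) → π⊥ ≈ (+0.7071, -0.2929); max(|x|,|y|,|x±y|/√2) = 0.7071 ≤ 1.2 ⇒ ∈ W
candidate 4: n = (0, -2, 3, -1) → π⊥ ≈ (+0.7071, -5.1213); max(|x|,|y|,|x±y|/√2) = 5.1213 > 1.2 ⇒ ∉ W
candidate 5: n = (1, 0, 0, -1) → π⊥ ≈ (+0.2929, -0.7071); max(|x|,|y|,|x±y|/√2) = 0.7071 ≤ 1.2 ⇒ ∈ W
candidate 6: n = (-1, 0, 1, 0) → π⊥ ≈ (-1.0000, -1.0000); max(|x|,|y|,|x±y|/√2) = 1.4142 > 1.2 ⇒ ∉ W
candidate 7: n = (-1, 3, -3, -1) → π⊥ ≈ (-3.8284, +4.4142); max(|x|,|y|,|x±y|/√2) = 5.8284 > 1.2 ⇒ ∉ W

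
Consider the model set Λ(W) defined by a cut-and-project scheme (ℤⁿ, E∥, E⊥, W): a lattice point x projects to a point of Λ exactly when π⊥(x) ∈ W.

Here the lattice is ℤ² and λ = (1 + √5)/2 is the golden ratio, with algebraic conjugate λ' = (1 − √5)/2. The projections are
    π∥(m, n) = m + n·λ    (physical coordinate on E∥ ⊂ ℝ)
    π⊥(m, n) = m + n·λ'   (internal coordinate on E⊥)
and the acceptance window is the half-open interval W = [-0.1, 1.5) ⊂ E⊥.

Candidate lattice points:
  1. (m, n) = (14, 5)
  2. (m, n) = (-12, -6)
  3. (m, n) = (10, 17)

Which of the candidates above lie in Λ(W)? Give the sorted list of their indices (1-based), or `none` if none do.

λ' = (1−√5)/2 ≈ -0.61803.
[1] lift (14,5): star map gives 10.90983; window check -0.1 ≤ 10.90983 < 1.5 is false → out
[2] lift (-12,-6): star map gives -8.29180; window check -0.1 ≤ -8.29180 < 1.5 is false → out
[3] lift (10,17): star map gives -0.50658; window check -0.1 ≤ -0.50658 < 1.5 is false → out

none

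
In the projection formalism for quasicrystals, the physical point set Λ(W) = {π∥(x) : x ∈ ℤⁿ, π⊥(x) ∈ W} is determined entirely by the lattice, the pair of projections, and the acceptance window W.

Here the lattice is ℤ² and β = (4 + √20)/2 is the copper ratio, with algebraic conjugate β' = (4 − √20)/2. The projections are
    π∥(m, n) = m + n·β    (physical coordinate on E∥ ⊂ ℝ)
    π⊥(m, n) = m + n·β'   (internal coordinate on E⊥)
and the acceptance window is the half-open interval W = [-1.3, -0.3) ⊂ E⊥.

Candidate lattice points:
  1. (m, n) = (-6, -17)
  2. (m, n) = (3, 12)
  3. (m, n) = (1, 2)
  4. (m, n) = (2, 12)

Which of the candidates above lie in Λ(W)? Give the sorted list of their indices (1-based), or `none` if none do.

4

Numerically β ≈ 4.2361 and β' = −1/β ≈ -0.2361.
[1] lift (-6,-17): star map gives -1.9868; window check -1.3 ≤ -1.9868 < -0.3 is false → out
[2] lift (3,12): star map gives 0.1672; window check -1.3 ≤ 0.1672 < -0.3 is false → out
[3] lift (1,2): star map gives 0.5279; window check -1.3 ≤ 0.5279 < -0.3 is false → out
[4] lift (2,12): star map gives -0.8328; window check -1.3 ≤ -0.8328 < -0.3 is true → IN Λ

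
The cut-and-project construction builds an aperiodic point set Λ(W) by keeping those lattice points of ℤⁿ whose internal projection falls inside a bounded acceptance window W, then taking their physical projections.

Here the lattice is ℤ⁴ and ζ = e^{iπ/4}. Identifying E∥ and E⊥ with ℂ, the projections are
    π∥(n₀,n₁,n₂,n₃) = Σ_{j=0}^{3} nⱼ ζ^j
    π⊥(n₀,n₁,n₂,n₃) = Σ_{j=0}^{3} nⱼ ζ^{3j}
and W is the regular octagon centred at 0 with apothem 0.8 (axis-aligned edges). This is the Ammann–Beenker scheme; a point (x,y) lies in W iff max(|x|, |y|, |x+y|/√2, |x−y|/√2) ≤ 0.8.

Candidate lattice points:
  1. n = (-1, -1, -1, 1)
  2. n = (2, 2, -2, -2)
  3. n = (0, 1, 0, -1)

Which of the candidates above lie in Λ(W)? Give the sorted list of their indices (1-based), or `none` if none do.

none

π⊥(n) = n₀ + n₁ζ³ + n₂ζ⁶ + n₃ζ⁹ where ζ = e^{iπ/4}.
#1 (-1, -1, -1, 1): internal (0.4142, 1.0000); octagon support 1.0000 vs apothem 0.8 → ∉ W
#2 (2, 2, -2, -2): internal (-0.8284, 2.0000); octagon support 2.0000 vs apothem 0.8 → ∉ W
#3 (0, 1, 0, -1): internal (-1.4142, 0.0000); octagon support 1.4142 vs apothem 0.8 → ∉ W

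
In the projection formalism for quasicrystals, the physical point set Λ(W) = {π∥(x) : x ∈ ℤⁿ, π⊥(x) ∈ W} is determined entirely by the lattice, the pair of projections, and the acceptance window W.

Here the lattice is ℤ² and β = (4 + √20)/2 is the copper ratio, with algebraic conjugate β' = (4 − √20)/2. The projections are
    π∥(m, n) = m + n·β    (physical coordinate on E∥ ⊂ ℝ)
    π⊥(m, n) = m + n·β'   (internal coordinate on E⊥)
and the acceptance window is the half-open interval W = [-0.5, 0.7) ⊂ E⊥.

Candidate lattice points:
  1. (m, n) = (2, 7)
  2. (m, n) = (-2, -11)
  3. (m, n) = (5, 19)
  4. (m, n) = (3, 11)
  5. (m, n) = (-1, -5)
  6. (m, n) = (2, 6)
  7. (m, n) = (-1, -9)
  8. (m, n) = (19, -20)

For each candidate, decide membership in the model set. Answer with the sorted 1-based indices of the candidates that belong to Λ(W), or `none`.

Numerically β ≈ 4.23607 and β' = −1/β ≈ -0.23607.
[1] lift (2,7): star map gives 0.34752; window check -0.5 ≤ 0.34752 < 0.7 is true → IN Λ
[2] lift (-2,-11): star map gives 0.59675; window check -0.5 ≤ 0.59675 < 0.7 is true → IN Λ
[3] lift (5,19): star map gives 0.51471; window check -0.5 ≤ 0.51471 < 0.7 is true → IN Λ
[4] lift (3,11): star map gives 0.40325; window check -0.5 ≤ 0.40325 < 0.7 is true → IN Λ
[5] lift (-1,-5): star map gives 0.18034; window check -0.5 ≤ 0.18034 < 0.7 is true → IN Λ
[6] lift (2,6): star map gives 0.58359; window check -0.5 ≤ 0.58359 < 0.7 is true → IN Λ
[7] lift (-1,-9): star map gives 1.12461; window check -0.5 ≤ 1.12461 < 0.7 is false → out
[8] lift (19,-20): star map gives 23.72136; window check -0.5 ≤ 23.72136 < 0.7 is false → out

1, 2, 3, 4, 5, 6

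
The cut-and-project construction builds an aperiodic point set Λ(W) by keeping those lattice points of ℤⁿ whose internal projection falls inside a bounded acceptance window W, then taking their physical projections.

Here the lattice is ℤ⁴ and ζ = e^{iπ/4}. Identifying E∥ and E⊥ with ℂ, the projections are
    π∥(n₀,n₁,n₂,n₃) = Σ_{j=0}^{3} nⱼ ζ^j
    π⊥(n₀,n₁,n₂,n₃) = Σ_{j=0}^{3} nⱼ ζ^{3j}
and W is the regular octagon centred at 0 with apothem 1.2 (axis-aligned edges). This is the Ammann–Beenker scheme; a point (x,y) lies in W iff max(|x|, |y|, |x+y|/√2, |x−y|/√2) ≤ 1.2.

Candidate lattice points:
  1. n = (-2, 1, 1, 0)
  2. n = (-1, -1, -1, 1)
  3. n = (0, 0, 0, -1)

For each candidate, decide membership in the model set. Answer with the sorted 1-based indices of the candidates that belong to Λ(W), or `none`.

With ζ = e^{iπ/4} the internal vectors are ζ^0,ζ^3,ζ^6,ζ^9.
#1 (-2, 1, 1, 0): internal (-2.70711, -0.29289); octagon support 2.70711 vs apothem 1.2 → ∉ W
#2 (-1, -1, -1, 1): internal (0.41421, 1.00000); octagon support 1.00000 vs apothem 1.2 → ∈ W
#3 (0, 0, 0, -1): internal (-0.70711, -0.70711); octagon support 1.00000 vs apothem 1.2 → ∈ W

2, 3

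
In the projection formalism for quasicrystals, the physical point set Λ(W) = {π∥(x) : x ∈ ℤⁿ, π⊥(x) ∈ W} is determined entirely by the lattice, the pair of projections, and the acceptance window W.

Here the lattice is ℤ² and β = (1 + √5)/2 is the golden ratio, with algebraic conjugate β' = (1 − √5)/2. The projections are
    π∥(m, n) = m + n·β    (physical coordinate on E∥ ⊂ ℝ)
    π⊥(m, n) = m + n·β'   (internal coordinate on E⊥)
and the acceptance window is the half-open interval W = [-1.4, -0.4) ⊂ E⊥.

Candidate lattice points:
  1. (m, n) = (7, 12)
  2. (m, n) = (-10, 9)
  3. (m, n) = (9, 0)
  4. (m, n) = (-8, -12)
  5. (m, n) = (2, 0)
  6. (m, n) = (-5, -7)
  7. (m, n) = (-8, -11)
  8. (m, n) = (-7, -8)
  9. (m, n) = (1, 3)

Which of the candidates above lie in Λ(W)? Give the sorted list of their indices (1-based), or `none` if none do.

1, 4, 6, 7, 9

Compute β' = (1−√5)/2 = -0.61803, so π⊥(m,n) = m -0.61803·n.
#1 (7,12): internal coord 7 + (12)·β' = -0.41641; -0.41641 ∈ [-1.4, -0.4) → IN Λ
#2 (-10,9): internal coord -10 + (9)·β' = -15.56231; -15.56231 ∉ [-1.4, -0.4) → out
#3 (9,0): internal coord 9 + (0)·β' = +9.00000; +9.00000 ∉ [-1.4, -0.4) → out
#4 (-8,-12): internal coord -8 + (-12)·β' = -0.58359; -0.58359 ∈ [-1.4, -0.4) → IN Λ
#5 (2,0): internal coord 2 + (0)·β' = +2.00000; +2.00000 ∉ [-1.4, -0.4) → out
#6 (-5,-7): internal coord -5 + (-7)·β' = -0.67376; -0.67376 ∈ [-1.4, -0.4) → IN Λ
#7 (-8,-11): internal coord -8 + (-11)·β' = -1.20163; -1.20163 ∈ [-1.4, -0.4) → IN Λ
#8 (-7,-8): internal coord -7 + (-8)·β' = -2.05573; -2.05573 ∉ [-1.4, -0.4) → out
#9 (1,3): internal coord 1 + (3)·β' = -0.85410; -0.85410 ∈ [-1.4, -0.4) → IN Λ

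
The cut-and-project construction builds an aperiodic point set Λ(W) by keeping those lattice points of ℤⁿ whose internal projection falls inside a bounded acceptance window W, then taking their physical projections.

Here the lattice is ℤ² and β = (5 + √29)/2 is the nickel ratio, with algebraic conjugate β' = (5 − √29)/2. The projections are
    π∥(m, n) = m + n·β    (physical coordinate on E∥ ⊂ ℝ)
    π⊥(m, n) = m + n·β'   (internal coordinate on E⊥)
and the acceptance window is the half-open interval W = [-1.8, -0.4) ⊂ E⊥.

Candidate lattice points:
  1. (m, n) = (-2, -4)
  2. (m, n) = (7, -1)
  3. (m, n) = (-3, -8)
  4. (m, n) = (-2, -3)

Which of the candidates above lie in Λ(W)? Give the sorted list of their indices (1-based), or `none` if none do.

1, 3, 4

β' = (5−√29)/2 ≈ -0.192582.
#1 (-2,-4): internal coord -2 + (-4)·β' = -1.229670; -1.229670 ∈ [-1.8, -0.4) → IN Λ
#2 (7,-1): internal coord 7 + (-1)·β' = +7.192582; +7.192582 ∉ [-1.8, -0.4) → out
#3 (-3,-8): internal coord -3 + (-8)·β' = -1.459341; -1.459341 ∈ [-1.8, -0.4) → IN Λ
#4 (-2,-3): internal coord -2 + (-3)·β' = -1.422253; -1.422253 ∈ [-1.8, -0.4) → IN Λ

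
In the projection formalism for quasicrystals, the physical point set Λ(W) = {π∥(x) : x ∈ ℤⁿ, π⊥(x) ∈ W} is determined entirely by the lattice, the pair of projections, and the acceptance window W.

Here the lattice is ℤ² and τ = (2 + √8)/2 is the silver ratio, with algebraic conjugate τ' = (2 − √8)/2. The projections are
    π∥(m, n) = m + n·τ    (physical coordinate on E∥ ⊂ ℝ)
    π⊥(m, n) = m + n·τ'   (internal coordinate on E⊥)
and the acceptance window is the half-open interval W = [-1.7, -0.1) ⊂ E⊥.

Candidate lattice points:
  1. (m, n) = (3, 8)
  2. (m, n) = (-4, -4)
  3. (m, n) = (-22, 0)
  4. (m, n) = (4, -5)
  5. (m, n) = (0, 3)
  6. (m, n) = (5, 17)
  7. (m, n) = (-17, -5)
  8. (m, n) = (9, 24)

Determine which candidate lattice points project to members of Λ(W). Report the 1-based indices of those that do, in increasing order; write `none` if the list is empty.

τ' = (2−√8)/2 ≈ -0.414214.
candidate 1: (m,n)=(3,8) → π∥ = 3+8·τ ≈ 22.313708, π⊥ = 3+8·τ' ≈ -0.313708 ∈ [-1.7, -0.1) ⇒ IN Λ
candidate 2: (m,n)=(-4,-4) → π∥ = -4-4·τ ≈ -13.656854, π⊥ = -4-4·τ' ≈ -2.343146 ∉ [-1.7, -0.1) ⇒ out
candidate 3: (m,n)=(-22,0) → π∥ = -22+0·τ ≈ -22.000000, π⊥ = -22+0·τ' ≈ -22.000000 ∉ [-1.7, -0.1) ⇒ out
candidate 4: (m,n)=(4,-5) → π∥ = 4-5·τ ≈ -8.071068, π⊥ = 4-5·τ' ≈ 6.071068 ∉ [-1.7, -0.1) ⇒ out
candidate 5: (m,n)=(0,3) → π∥ = 0+3·τ ≈ 7.242641, π⊥ = 0+3·τ' ≈ -1.242641 ∈ [-1.7, -0.1) ⇒ IN Λ
candidate 6: (m,n)=(5,17) → π∥ = 5+17·τ ≈ 46.041631, π⊥ = 5+17·τ' ≈ -2.041631 ∉ [-1.7, -0.1) ⇒ out
candidate 7: (m,n)=(-17,-5) → π∥ = -17-5·τ ≈ -29.071068, π⊥ = -17-5·τ' ≈ -14.928932 ∉ [-1.7, -0.1) ⇒ out
candidate 8: (m,n)=(9,24) → π∥ = 9+24·τ ≈ 66.941125, π⊥ = 9+24·τ' ≈ -0.941125 ∈ [-1.7, -0.1) ⇒ IN Λ

1, 5, 8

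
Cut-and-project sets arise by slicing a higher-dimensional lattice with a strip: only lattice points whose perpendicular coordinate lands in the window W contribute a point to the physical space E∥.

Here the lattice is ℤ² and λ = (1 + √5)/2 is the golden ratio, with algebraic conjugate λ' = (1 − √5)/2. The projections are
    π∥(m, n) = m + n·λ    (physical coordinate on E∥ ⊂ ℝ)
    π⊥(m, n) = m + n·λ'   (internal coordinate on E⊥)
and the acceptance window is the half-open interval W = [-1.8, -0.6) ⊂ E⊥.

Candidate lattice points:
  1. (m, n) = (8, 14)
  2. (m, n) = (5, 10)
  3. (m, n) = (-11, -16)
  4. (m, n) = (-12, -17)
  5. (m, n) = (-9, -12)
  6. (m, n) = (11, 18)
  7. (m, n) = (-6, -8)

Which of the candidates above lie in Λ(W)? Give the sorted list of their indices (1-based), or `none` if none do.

Compute λ' = (1−√5)/2 = -0.618034, so π⊥(m,n) = m -0.618034·n.
candidate 1: (m,n)=(8,14) → π∥ = 8+14·λ ≈ 30.652476, π⊥ = 8+14·λ' ≈ -0.652476 ∈ [-1.8, -0.6) ⇒ IN Λ
candidate 2: (m,n)=(5,10) → π∥ = 5+10·λ ≈ 21.180340, π⊥ = 5+10·λ' ≈ -1.180340 ∈ [-1.8, -0.6) ⇒ IN Λ
candidate 3: (m,n)=(-11,-16) → π∥ = -11-16·λ ≈ -36.888544, π⊥ = -11-16·λ' ≈ -1.111456 ∈ [-1.8, -0.6) ⇒ IN Λ
candidate 4: (m,n)=(-12,-17) → π∥ = -12-17·λ ≈ -39.506578, π⊥ = -12-17·λ' ≈ -1.493422 ∈ [-1.8, -0.6) ⇒ IN Λ
candidate 5: (m,n)=(-9,-12) → π∥ = -9-12·λ ≈ -28.416408, π⊥ = -9-12·λ' ≈ -1.583592 ∈ [-1.8, -0.6) ⇒ IN Λ
candidate 6: (m,n)=(11,18) → π∥ = 11+18·λ ≈ 40.124612, π⊥ = 11+18·λ' ≈ -0.124612 ∉ [-1.8, -0.6) ⇒ out
candidate 7: (m,n)=(-6,-8) → π∥ = -6-8·λ ≈ -18.944272, π⊥ = -6-8·λ' ≈ -1.055728 ∈ [-1.8, -0.6) ⇒ IN Λ

1, 2, 3, 4, 5, 7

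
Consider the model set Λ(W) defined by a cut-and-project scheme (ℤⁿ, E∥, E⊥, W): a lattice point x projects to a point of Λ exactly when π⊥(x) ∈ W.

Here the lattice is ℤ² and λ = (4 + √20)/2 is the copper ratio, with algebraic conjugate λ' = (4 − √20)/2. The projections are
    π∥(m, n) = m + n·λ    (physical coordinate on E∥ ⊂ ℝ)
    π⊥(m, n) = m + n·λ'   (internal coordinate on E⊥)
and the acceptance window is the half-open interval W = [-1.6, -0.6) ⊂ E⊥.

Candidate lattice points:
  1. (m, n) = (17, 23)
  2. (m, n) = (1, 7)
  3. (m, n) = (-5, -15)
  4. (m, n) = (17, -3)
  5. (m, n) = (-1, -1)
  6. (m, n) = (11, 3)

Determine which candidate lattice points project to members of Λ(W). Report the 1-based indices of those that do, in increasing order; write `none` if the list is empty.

2, 3, 5

Compute λ' = (4−√20)/2 = -0.2361, so π⊥(m,n) = m -0.2361·n.
candidate 1: (m,n)=(17,23) → π∥ = 17+23·λ ≈ 114.4296, π⊥ = 17+23·λ' ≈ 11.5704 ∉ [-1.6, -0.6) ⇒ out
candidate 2: (m,n)=(1,7) → π∥ = 1+7·λ ≈ 30.6525, π⊥ = 1+7·λ' ≈ -0.6525 ∈ [-1.6, -0.6) ⇒ IN Λ
candidate 3: (m,n)=(-5,-15) → π∥ = -5-15·λ ≈ -68.5410, π⊥ = -5-15·λ' ≈ -1.4590 ∈ [-1.6, -0.6) ⇒ IN Λ
candidate 4: (m,n)=(17,-3) → π∥ = 17-3·λ ≈ 4.2918, π⊥ = 17-3·λ' ≈ 17.7082 ∉ [-1.6, -0.6) ⇒ out
candidate 5: (m,n)=(-1,-1) → π∥ = -1-1·λ ≈ -5.2361, π⊥ = -1-1·λ' ≈ -0.7639 ∈ [-1.6, -0.6) ⇒ IN Λ
candidate 6: (m,n)=(11,3) → π∥ = 11+3·λ ≈ 23.7082, π⊥ = 11+3·λ' ≈ 10.2918 ∉ [-1.6, -0.6) ⇒ out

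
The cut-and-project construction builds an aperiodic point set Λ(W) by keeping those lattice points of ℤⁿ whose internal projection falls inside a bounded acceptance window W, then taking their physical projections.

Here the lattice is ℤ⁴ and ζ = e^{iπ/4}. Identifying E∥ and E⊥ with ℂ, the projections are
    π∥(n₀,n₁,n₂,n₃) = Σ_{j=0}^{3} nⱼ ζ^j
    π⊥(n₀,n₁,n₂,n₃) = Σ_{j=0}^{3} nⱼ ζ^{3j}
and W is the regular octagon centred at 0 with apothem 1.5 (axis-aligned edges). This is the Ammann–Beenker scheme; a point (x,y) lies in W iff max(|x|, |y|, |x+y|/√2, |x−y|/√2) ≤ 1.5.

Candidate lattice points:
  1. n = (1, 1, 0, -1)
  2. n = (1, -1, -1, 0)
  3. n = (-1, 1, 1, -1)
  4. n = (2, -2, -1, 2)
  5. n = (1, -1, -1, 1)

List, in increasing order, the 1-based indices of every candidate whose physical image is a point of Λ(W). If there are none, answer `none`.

π⊥(n) = n₀ + n₁ζ³ + n₂ζ⁶ + n₃ζ⁹ where ζ = e^{iπ/4}.
#1 (1, 1, 0, -1): internal (-0.414214, 0.000000); octagon support 0.414214 vs apothem 1.5 → ∈ W
#2 (1, -1, -1, 0): internal (1.707107, 0.292893); octagon support 1.707107 vs apothem 1.5 → ∉ W
#3 (-1, 1, 1, -1): internal (-2.414214, -1.000000); octagon support 2.414214 vs apothem 1.5 → ∉ W
#4 (2, -2, -1, 2): internal (4.828427, 1.000000); octagon support 4.828427 vs apothem 1.5 → ∉ W
#5 (1, -1, -1, 1): internal (2.414214, 1.000000); octagon support 2.414214 vs apothem 1.5 → ∉ W

1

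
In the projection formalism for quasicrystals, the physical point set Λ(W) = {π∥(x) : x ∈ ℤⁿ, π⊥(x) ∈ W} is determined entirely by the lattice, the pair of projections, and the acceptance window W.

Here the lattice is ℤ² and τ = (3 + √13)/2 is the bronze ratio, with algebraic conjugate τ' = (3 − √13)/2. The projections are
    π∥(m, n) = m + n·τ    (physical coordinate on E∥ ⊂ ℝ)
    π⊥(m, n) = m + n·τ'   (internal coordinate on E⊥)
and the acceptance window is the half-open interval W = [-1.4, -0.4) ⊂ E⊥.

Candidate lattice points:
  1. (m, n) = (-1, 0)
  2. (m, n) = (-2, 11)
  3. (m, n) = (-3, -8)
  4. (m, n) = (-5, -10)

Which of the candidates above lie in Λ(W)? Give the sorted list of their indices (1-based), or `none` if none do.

1, 3

Compute τ' = (3−√13)/2 = -0.302776, so π⊥(m,n) = m -0.302776·n.
candidate 1: (m,n)=(-1,0) → π∥ = -1+0·τ ≈ -1.000000, π⊥ = -1+0·τ' ≈ -1.000000 ∈ [-1.4, -0.4) ⇒ IN Λ
candidate 2: (m,n)=(-2,11) → π∥ = -2+11·τ ≈ 34.330532, π⊥ = -2+11·τ' ≈ -5.330532 ∉ [-1.4, -0.4) ⇒ out
candidate 3: (m,n)=(-3,-8) → π∥ = -3-8·τ ≈ -29.422205, π⊥ = -3-8·τ' ≈ -0.577795 ∈ [-1.4, -0.4) ⇒ IN Λ
candidate 4: (m,n)=(-5,-10) → π∥ = -5-10·τ ≈ -38.027756, π⊥ = -5-10·τ' ≈ -1.972244 ∉ [-1.4, -0.4) ⇒ out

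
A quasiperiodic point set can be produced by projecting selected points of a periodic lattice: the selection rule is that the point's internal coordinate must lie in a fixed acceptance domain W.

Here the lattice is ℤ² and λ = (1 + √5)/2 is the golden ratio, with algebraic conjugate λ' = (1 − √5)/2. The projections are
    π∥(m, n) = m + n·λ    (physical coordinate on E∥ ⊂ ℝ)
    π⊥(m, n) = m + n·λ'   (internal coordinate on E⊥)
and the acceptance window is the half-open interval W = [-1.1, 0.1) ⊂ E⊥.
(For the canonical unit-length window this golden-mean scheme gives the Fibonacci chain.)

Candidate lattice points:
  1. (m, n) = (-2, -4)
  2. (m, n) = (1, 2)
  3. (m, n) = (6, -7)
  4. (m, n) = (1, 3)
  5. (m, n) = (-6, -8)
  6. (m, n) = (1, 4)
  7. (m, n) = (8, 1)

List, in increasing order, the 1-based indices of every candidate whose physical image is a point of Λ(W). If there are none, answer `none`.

2, 4, 5

Numerically λ ≈ 1.61803 and λ' = −1/λ ≈ -0.61803.
[1] lift (-2,-4): star map gives 0.47214; window check -1.1 ≤ 0.47214 < 0.1 is false → out
[2] lift (1,2): star map gives -0.23607; window check -1.1 ≤ -0.23607 < 0.1 is true → IN Λ
[3] lift (6,-7): star map gives 10.32624; window check -1.1 ≤ 10.32624 < 0.1 is false → out
[4] lift (1,3): star map gives -0.85410; window check -1.1 ≤ -0.85410 < 0.1 is true → IN Λ
[5] lift (-6,-8): star map gives -1.05573; window check -1.1 ≤ -1.05573 < 0.1 is true → IN Λ
[6] lift (1,4): star map gives -1.47214; window check -1.1 ≤ -1.47214 < 0.1 is false → out
[7] lift (8,1): star map gives 7.38197; window check -1.1 ≤ 7.38197 < 0.1 is false → out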